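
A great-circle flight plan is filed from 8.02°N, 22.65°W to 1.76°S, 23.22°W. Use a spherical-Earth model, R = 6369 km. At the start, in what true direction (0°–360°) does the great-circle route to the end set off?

183.4°

N = sin Δλ·cos φ₂ = -0.0099;  D = cos φ₁ sin φ₂ − sin φ₁ cos φ₂ cos Δλ = -0.1699
initial course = atan2(N, D) = 183.35°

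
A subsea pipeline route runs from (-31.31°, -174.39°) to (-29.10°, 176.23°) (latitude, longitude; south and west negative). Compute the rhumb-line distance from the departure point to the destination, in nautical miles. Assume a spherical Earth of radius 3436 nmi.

504 nmi

Rhumb course C = atan2(Δλ, Δψ) with Δψ = ln[tan(π/4+φ₂/2)/tan(π/4+φ₁/2)] = +0.0446, Δλ = -0.1637 → C = 285.25°
d = R·|Δφ| / |cos C| = 3436·0.03857 / 0.26305 = 504 nmi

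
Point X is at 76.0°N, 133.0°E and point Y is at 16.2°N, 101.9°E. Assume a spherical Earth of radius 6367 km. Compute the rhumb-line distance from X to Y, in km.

6937 km

Rhumb course C = atan2(Δλ, Δψ) with Δψ = ln[tan(π/4+φ₂/2)/tan(π/4+φ₁/2)] = -1.8107, Δλ = -0.5428 → C = 196.69°
d = R·|Δφ| / |cos C| = 6367·1.04371 / 0.95789 = 6937 km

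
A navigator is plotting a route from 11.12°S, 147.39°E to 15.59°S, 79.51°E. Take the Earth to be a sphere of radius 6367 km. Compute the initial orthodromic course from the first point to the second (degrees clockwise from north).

N = sin Δλ·cos φ₂ = -0.8923;  D = cos φ₁ sin φ₂ − sin φ₁ cos φ₂ cos Δλ = -0.1938
initial course = atan2(N, D) = 257.75°

257.7°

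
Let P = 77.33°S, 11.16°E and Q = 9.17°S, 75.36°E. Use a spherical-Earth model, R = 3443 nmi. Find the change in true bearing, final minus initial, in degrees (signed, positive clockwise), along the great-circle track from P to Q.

-54.9°

Initial bearing θ₁ = atan2(sin Δλ cos φ₂, cos φ₁ sin φ₂ − sin φ₁ cos φ₂ cos Δλ) = 66.62°
Final bearing θ₂ = (initial bearing from the destination back to the start) + 180° = 11.77°
Δθ = θ₂ − θ₁ = -54.9°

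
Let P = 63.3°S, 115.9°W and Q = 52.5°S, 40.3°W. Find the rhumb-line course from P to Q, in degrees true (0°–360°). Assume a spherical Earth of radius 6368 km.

74.8°

Meridional parts: M(φ₁)=-1.4384, M(φ₂)=-1.0804 → ΔM = +0.3580;  Δλ = +1.3195 rad
tan C = Δλ / ΔM = +3.6860 → C = 74.82°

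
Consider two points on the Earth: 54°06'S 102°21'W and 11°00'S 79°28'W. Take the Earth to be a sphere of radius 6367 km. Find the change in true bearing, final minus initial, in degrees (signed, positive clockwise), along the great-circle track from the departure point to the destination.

-13.4°

At departure: θ₁ = atan2(sin Δλ cos φ₂, cos φ₁ sin φ₂ − sin φ₁ cos φ₂ cos Δλ) = 31.59°
At arrival: θ₂ = atan2(sin Δλ cos φ₁, −cos φ₂ sin φ₁ + sin φ₂ cos φ₁ cos Δλ) = 18.24°
Δθ = θ₂ − θ₁ = -13.4°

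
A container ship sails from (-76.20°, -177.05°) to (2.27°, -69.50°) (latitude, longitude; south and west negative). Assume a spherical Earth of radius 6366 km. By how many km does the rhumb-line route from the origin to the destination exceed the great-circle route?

Great circle: cos σ = sin φ₁ sin φ₂ + cos φ₁ cos φ₂ cos Δλ,  σ = 1.6814 rad → d_gc = 10703.5 km
Rhumb line: Δψ = +2.1515, q = Δφ/Δψ = 0.6366, d_rh = R√(Δφ²+q²Δλ²) = 11570.5 km
Excess = 11570.5 − 10703.5 = 867.0 ≈ 867 km

867 km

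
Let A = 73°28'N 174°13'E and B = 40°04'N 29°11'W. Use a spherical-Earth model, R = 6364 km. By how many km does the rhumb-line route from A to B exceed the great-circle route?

2206 km

Great circle: cos σ = sin φ₁ sin φ₂ + cos φ₁ cos φ₂ cos Δλ,  σ = 1.1404 rad → d_gc = 7257.8 km
Rhumb line: Δψ = -1.1646, q = Δφ/Δψ = 0.5006, d_rh = R√(Δφ²+q²Δλ²) = 9464.0 km
Excess = 9464.0 − 7257.8 = 2206.2 ≈ 2206 km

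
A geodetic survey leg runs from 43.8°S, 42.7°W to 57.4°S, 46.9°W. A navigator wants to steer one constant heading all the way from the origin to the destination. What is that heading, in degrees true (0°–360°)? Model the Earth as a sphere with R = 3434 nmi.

191.0°

Meridional parts: M(φ₁)=-0.8521, M(φ₂)=-1.2296 → ΔM = -0.3775;  Δλ = -0.0733 rad
tan C = Δλ / ΔM = +0.1942 → C = 190.99°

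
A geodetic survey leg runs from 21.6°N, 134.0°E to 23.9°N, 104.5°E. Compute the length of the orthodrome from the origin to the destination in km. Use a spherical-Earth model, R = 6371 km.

3030 km

cos σ = sin φ₁ sin φ₂ + cos φ₁ cos φ₂ cos Δλ
      = sin(21.60°)sin(23.90°) + cos(21.60°)cos(23.90°)cos(-29.50°) = 0.8890
σ = 27.253° → d = Rσ = 6371·0.47566 = 3030 km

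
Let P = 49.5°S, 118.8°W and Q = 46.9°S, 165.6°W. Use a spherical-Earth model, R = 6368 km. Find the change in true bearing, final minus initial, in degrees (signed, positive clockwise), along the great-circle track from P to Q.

+35.8°

At departure: θ₁ = atan2(sin Δλ cos φ₂, cos φ₁ sin φ₂ − sin φ₁ cos φ₂ cos Δλ) = 256.61°
At arrival: θ₂ = atan2(sin Δλ cos φ₁, −cos φ₂ sin φ₁ + sin φ₂ cos φ₁ cos Δλ) = 292.38°
Δθ = θ₂ − θ₁ = +35.8°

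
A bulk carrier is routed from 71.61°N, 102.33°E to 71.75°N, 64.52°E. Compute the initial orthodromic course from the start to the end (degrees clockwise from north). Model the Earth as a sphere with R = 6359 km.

N = sin Δλ·cos φ₂ = -0.1920;  D = cos φ₁ sin φ₂ − sin φ₁ cos φ₂ cos Δλ = +0.0648
initial course = atan2(N, D) = 288.66°

288.7°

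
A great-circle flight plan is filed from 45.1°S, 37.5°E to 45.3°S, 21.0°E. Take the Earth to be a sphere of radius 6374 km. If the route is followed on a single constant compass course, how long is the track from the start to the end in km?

Δψ = ln[tan(π/4+φ₂/2)/tan(π/4+φ₁/2)] = -0.0050;  Δφ = -0.0035 rad,  Δλ = -0.2880 rad
q = Δφ/Δψ = 0.7046
d = R·√(Δφ² + q²Δλ²) = 6374·0.20295 = 1294 km

1294 km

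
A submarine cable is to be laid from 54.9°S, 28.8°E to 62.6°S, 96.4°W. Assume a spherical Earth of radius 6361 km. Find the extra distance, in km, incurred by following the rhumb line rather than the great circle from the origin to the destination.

Great circle: cos σ = sin φ₁ sin φ₂ + cos φ₁ cos φ₂ cos Δλ,  σ = 0.9596 rad → d_gc = 6104.1 km
Rhumb line: Δψ = -0.2603, q = Δφ/Δψ = 0.5163, d_rh = R√(Δφ²+q²Δλ²) = 7226.5 km
Excess = 7226.5 − 6104.1 = 1122.4 ≈ 1122 km

1122 km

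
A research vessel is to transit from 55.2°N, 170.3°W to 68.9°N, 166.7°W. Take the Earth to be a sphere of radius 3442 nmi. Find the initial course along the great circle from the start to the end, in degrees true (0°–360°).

N = sin Δλ·cos φ₂ = +0.0226;  D = cos φ₁ sin φ₂ − sin φ₁ cos φ₂ cos Δλ = +0.2374
initial course = atan2(N, D) = 5.44°

5.4°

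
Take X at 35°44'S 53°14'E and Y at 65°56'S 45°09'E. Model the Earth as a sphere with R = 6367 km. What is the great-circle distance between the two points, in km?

3397 km

Haversine: a = sin²(Δφ/2)+cos φ₁ cos φ₂ sin²(Δλ/2) = 0.06951;  σ = 2·atan2(√a,√(1−a))
σ = 30.573° → d = Rσ = 6367·0.53359 = 3397 km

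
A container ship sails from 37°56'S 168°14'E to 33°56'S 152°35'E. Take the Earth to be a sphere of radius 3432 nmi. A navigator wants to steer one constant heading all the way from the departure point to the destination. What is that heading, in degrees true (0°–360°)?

Δψ = ln[tan(π/4+φ₂/2)/tan(π/4+φ₁/2)] = +0.0863
Δλ = -0.2731 rad (taken the short way round)
course = atan2(Δλ, Δψ) = 287.53°

287.5°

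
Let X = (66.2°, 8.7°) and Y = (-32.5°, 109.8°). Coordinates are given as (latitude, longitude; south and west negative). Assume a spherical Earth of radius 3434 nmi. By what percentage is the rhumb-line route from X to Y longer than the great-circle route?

2.9%

Great circle: σ = 2.1617 rad → d_gc = Rσ = 7423.4 nmi
Rhumb: Δφ = -1.7226, Δλ = +1.7645, Δψ = -2.1575, q = Δφ/Δψ = 0.7984 → d_rh = R√(Δφ²+q²Δλ²) = 7642.0 nmi
Excess = (7642.0 − 7423.4) / 7423.4 = 218.6 / 7423.4 = 2.94% ≈ 2.9%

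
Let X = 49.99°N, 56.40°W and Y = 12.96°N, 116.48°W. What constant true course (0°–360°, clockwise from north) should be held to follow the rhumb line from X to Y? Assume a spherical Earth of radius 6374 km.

Δψ = ln[tan(π/4+φ₂/2)/tan(π/4+φ₁/2)] = -0.7823
Δλ = -1.0486 rad (taken the short way round)
course = atan2(Δλ, Δψ) = 233.28°

233.3°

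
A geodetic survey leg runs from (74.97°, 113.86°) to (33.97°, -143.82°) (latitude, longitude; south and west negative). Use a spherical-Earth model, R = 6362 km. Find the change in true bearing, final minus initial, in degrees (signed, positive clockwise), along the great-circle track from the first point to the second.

+94.4°

Initial bearing θ₁ = atan2(sin Δλ cos φ₂, cos φ₁ sin φ₂ − sin φ₁ cos φ₂ cos Δλ) = 68.71°
Final bearing θ₂ = (initial bearing from the destination back to the start) + 180° = 163.06°
Δθ = θ₂ − θ₁ = +94.4°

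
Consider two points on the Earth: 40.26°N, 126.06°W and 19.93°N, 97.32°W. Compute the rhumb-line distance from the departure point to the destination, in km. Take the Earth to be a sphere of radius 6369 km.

3551 km

Rhumb course C = atan2(Δλ, Δψ) with Δψ = ln[tan(π/4+φ₂/2)/tan(π/4+φ₁/2)] = -0.4138, Δλ = +0.5016 → C = 129.52°
d = R·|Δφ| / |cos C| = 6369·0.35483 / 0.63633 = 3551 km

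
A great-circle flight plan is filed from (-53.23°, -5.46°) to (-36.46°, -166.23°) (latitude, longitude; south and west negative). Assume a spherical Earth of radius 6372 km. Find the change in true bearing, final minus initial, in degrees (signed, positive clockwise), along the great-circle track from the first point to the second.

+153.3°

Initial bearing θ₁ = atan2(sin Δλ cos φ₂, cos φ₁ sin φ₂ − sin φ₁ cos φ₂ cos Δλ) = 195.36°
Final bearing θ₂ = (initial bearing from the destination back to the start) + 180° = 348.63°
Δθ = θ₂ − θ₁ = +153.3°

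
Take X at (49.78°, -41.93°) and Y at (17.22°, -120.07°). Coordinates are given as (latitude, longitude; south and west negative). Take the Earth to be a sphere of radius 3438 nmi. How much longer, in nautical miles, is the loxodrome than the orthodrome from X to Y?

Great circle: cos σ = sin φ₁ sin φ₂ + cos φ₁ cos φ₂ cos Δλ,  σ = 1.2102 rad → d_gc = 4160.8 nmi
Rhumb line: Δψ = -0.6995, q = Δφ/Δψ = 0.8124, d_rh = R√(Δφ²+q²Δλ²) = 4280.8 nmi
Excess = 4280.8 − 4160.8 = 120.0 ≈ 120 nmi

120 nmi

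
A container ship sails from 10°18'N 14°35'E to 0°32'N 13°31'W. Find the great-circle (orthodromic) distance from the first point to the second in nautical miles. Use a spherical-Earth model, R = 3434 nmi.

1774 nmi

Haversine: a = sin²(Δφ/2)+cos φ₁ cos φ₂ sin²(Δλ/2) = 0.06523;  σ = 2·atan2(√a,√(1−a))
σ = 29.595° → d = Rσ = 3434·0.51653 = 1774 nmi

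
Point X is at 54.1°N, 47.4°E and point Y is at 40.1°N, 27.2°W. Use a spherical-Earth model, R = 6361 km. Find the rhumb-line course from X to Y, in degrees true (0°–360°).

Δψ = ln[tan(π/4+φ₂/2)/tan(π/4+φ₁/2)] = -0.3620
Δλ = -1.3020 rad (taken the short way round)
course = atan2(Δλ, Δψ) = 254.46°

254.5°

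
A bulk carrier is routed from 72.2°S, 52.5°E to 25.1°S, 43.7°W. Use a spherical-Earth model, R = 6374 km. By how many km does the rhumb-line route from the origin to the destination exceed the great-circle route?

Great circle: cos σ = sin φ₁ sin φ₂ + cos φ₁ cos φ₂ cos Δλ,  σ = 1.1875 rad → d_gc = 7569.02 km
Rhumb line: Δψ = +1.4013, q = Δφ/Δψ = 0.5866, d_rh = R√(Δφ²+q²Δλ²) = 8177.47 km
Excess = 8177.47 − 7569.02 = 608.45 ≈ 608 km

608 km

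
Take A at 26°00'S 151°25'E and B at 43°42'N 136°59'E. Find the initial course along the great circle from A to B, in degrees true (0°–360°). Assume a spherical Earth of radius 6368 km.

349.0°

θ = atan2( sin Δλ·cos φ₂ ,  cos φ₁ sin φ₂ − sin φ₁ cos φ₂ cos Δλ )
  = atan2(-0.1802, +0.9279) = 349.01°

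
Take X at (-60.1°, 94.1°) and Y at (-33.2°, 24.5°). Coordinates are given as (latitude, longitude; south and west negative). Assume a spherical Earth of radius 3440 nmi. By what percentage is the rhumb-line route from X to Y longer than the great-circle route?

3.6%

Great circle: σ = 0.9020 rad → d_gc = Rσ = 3102.7 nmi
Rhumb: Δφ = +0.4695, Δλ = -1.2147, Δψ = +0.7056, q = Δφ/Δψ = 0.6654 → d_rh = R√(Δφ²+q²Δλ²) = 3215.6 nmi
Excess = (3215.6 − 3102.7) / 3102.7 = 112.9 / 3102.7 = 3.64% ≈ 3.6%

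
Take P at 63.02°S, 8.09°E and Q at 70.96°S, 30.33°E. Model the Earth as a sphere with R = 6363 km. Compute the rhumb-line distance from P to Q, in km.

Rhumb course C = atan2(Δλ, Δψ) with Δψ = ln[tan(π/4+φ₂/2)/tan(π/4+φ₁/2)] = -0.3580, Δλ = +0.3882 → C = 132.69°
d = R·|Δφ| / |cos C| = 6363·0.13858 / 0.67798 = 1301 km

1301 km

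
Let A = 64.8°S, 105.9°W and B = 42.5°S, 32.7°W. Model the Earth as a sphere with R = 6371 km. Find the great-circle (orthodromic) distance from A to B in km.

cos σ = sin φ₁ sin φ₂ + cos φ₁ cos φ₂ cos Δλ
      = sin(-64.80°)sin(-42.50°) + cos(-64.80°)cos(-42.50°)cos(73.20°) = 0.7020
σ = 45.410° → d = Rσ = 6371·0.79256 = 5049 km

5049 km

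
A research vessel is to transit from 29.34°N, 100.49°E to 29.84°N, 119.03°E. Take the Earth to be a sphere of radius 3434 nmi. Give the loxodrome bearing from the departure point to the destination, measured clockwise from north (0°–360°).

Δψ = ln[tan(π/4+φ₂/2)/tan(π/4+φ₁/2)] = +0.0100
Δλ = +0.3236 rad (taken the short way round)
course = atan2(Δλ, Δψ) = 88.22°

88.2°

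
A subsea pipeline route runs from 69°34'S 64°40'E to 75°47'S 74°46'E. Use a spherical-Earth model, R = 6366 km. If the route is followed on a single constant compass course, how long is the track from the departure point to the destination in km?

Δψ = ln[tan(π/4+φ₂/2)/tan(π/4+φ₁/2)] = -0.3683;  Δφ = -0.1085 rad,  Δλ = +0.1763 rad
q = Δφ/Δψ = 0.2946
d = R·√(Δφ² + q²Δλ²) = 6366·0.12029 = 766 km

766 km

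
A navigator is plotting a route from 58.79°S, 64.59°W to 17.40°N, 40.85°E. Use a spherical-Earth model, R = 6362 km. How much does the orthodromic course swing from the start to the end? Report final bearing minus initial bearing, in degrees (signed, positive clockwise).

Initial bearing θ₁ = atan2(sin Δλ cos φ₂, cos φ₁ sin φ₂ − sin φ₁ cos φ₂ cos Δλ) = 93.88°
Final bearing θ₂ = (initial bearing from the destination back to the start) + 180° = 32.81°
Δθ = θ₂ − θ₁ = -61.1°

-61.1°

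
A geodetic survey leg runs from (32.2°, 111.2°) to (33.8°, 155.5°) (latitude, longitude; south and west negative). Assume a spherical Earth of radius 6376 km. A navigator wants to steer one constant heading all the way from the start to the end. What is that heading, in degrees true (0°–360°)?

87.5°

Δψ = ln[tan(π/4+φ₂/2)/tan(π/4+φ₁/2)] = +0.0333
Δλ = +0.7732 rad (taken the short way round)
course = atan2(Δλ, Δψ) = 87.53°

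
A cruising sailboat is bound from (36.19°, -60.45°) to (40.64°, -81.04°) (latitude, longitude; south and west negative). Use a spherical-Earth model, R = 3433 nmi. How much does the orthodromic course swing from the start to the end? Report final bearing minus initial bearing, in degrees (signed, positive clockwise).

Initial bearing θ₁ = atan2(sin Δλ cos φ₂, cos φ₁ sin φ₂ − sin φ₁ cos φ₂ cos Δλ) = 291.70°
Final bearing θ₂ = (initial bearing from the destination back to the start) + 180° = 278.81°
Δθ = θ₂ − θ₁ = -12.9°

-12.9°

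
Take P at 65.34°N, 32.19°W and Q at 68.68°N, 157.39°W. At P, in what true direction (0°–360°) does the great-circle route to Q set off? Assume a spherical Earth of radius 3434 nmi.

332.8°

N = sin Δλ·cos φ₂ = -0.2971;  D = cos φ₁ sin φ₂ − sin φ₁ cos φ₂ cos Δλ = +0.5791
initial course = atan2(N, D) = 332.84°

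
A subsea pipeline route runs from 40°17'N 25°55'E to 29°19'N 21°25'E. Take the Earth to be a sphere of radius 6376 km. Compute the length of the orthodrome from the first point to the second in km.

1287 km

Haversine: a = sin²(Δφ/2)+cos φ₁ cos φ₂ sin²(Δλ/2) = 0.01016;  σ = 2·atan2(√a,√(1−a))
σ = 11.568° → d = Rσ = 6376·0.20190 = 1287 km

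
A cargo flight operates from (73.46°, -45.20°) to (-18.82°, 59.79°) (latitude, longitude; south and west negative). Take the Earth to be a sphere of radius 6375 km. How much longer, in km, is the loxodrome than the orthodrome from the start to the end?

720 km

Great circle: cos σ = sin φ₁ sin φ₂ + cos φ₁ cos φ₂ cos Δλ,  σ = 1.9595 rad → d_gc = 12491.5 km
Rhumb line: Δψ = -2.2632, q = Δφ/Δψ = 0.7117, d_rh = R√(Δφ²+q²Δλ²) = 13211.1 km
Excess = 13211.1 − 12491.5 = 719.6 ≈ 720 km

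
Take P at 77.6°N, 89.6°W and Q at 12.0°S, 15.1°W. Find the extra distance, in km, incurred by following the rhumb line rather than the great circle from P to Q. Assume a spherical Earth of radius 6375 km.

Great circle: cos σ = sin φ₁ sin φ₂ + cos φ₁ cos φ₂ cos Δλ,  σ = 1.7183 rad → d_gc = 10953.9 km
Rhumb line: Δψ = -2.4308, q = Δφ/Δψ = 0.6433, d_rh = R√(Δφ²+q²Δλ²) = 11306.0 km
Excess = 11306.0 − 10953.9 = 352.1 ≈ 352 km

352 km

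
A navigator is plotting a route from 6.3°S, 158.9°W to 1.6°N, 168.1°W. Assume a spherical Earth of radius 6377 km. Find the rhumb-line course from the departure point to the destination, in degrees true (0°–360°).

Δψ = ln[tan(π/4+φ₂/2)/tan(π/4+φ₁/2)] = +0.1381
Δλ = -0.1606 rad (taken the short way round)
course = atan2(Δλ, Δψ) = 310.70°

310.7°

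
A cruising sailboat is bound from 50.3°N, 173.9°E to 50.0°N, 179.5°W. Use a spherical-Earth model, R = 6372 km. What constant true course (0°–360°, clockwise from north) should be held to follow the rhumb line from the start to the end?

94.1°

Meridional parts: M(φ₁)=+1.0189, M(φ₂)=+1.0107 → ΔM = -0.0082;  Δλ = +0.1152 rad
tan C = Δλ / ΔM = -14.0971 → C = 94.06°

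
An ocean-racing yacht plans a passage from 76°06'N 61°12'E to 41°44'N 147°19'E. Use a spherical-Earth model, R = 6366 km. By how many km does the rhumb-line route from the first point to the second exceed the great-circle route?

407 km

Great circle: cos σ = sin φ₁ sin φ₂ + cos φ₁ cos φ₂ cos Δλ,  σ = 0.8522 rad → d_gc = 5425.24 km
Rhumb line: Δψ = -1.3016, q = Δφ/Δψ = 0.4608, d_rh = R√(Δφ²+q²Δλ²) = 5832.72 km
Excess = 5832.72 − 5425.24 = 407.48 ≈ 407 km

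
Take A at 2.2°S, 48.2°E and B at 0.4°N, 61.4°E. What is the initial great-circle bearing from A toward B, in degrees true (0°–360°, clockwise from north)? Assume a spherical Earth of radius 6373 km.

N = sin Δλ·cos φ₂ = +0.2283;  D = cos φ₁ sin φ₂ − sin φ₁ cos φ₂ cos Δλ = +0.0443
initial course = atan2(N, D) = 79.01°

79.0°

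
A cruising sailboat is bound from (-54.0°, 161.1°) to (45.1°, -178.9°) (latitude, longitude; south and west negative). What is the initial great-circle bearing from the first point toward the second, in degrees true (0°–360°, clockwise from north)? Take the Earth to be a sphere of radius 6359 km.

14.2°

θ = atan2( sin Δλ·cos φ₂ ,  cos φ₁ sin φ₂ − sin φ₁ cos φ₂ cos Δλ )
  = atan2(+0.2414, +0.9530) = 14.22°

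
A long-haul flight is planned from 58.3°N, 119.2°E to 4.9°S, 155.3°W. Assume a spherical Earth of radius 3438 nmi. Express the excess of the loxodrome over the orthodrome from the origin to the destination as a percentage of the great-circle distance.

2.8%

Great circle: σ = 1.6024 rad → d_gc = Rσ = 5509.0 nmi
Rhumb: Δφ = -1.1030, Δλ = +1.4923, Δψ = -1.3447, q = Δφ/Δψ = 0.8203 → d_rh = R√(Δφ²+q²Δλ²) = 5665.0 nmi
Excess = (5665.0 − 5509.0) / 5509.0 = 156.0 / 5509.0 = 2.83% ≈ 2.8%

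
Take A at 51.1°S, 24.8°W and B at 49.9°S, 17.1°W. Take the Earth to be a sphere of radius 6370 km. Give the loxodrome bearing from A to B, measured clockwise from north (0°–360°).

76.2°

Δψ = ln[tan(π/4+φ₂/2)/tan(π/4+φ₁/2)] = +0.0329
Δλ = +0.1344 rad (taken the short way round)
course = atan2(Δλ, Δψ) = 76.23°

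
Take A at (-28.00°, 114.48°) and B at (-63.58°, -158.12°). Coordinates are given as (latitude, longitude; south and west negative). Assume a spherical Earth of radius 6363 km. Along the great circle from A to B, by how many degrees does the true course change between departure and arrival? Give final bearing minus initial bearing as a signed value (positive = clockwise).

At departure: θ₁ = atan2(sin Δλ cos φ₂, cos φ₁ sin φ₂ − sin φ₁ cos φ₂ cos Δλ) = 150.36°
At arrival: θ₂ = atan2(sin Δλ cos φ₁, −cos φ₂ sin φ₁ + sin φ₂ cos φ₁ cos Δλ) = 78.90°
Δθ = θ₂ − θ₁ = -71.5°

-71.5°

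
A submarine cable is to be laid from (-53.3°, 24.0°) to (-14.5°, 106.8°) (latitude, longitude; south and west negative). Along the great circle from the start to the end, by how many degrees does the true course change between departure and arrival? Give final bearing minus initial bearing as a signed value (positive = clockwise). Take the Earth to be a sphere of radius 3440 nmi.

At departure: θ₁ = atan2(sin Δλ cos φ₂, cos φ₁ sin φ₂ − sin φ₁ cos φ₂ cos Δλ) = 93.12°
At arrival: θ₂ = atan2(sin Δλ cos φ₁, −cos φ₂ sin φ₁ + sin φ₂ cos φ₁ cos Δλ) = 38.05°
Δθ = θ₂ − θ₁ = -55.1°

-55.1°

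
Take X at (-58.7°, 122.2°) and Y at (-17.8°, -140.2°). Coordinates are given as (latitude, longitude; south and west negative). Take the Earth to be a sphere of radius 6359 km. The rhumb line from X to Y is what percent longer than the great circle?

6.1%

Great circle: σ = 1.3737 rad → d_gc = Rσ = 8735.6 km
Rhumb: Δφ = +0.7138, Δλ = +1.7034, Δψ = +0.9567, q = Δφ/Δψ = 0.7462 → d_rh = R√(Δφ²+q²Δλ²) = 9270.2 km
Excess = (9270.2 − 8735.6) / 8735.6 = 534.6 / 8735.6 = 6.12% ≈ 6.1%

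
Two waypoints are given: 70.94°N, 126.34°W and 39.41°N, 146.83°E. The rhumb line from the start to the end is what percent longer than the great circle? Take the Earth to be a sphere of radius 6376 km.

Great circle: σ = 0.9097 rad → d_gc = Rσ = 5800.0 km
Rhumb: Δφ = -0.5503, Δλ = -1.5155, Δψ = -1.0350, q = Δφ/Δψ = 0.5317 → d_rh = R√(Δφ²+q²Δλ²) = 6221.5 km
Excess = (6221.5 − 5800.0) / 5800.0 = 421.5 / 5800.0 = 7.27% ≈ 7.3%

7.3%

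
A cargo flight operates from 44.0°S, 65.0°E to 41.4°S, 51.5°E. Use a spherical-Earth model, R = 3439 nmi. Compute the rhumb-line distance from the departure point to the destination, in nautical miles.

615 nmi

Rhumb course C = atan2(Δλ, Δψ) with Δψ = ln[tan(π/4+φ₂/2)/tan(π/4+φ₁/2)] = +0.0618, Δλ = -0.2356 → C = 284.69°
d = R·|Δφ| / |cos C| = 3439·0.04538 / 0.25356 = 615 nmi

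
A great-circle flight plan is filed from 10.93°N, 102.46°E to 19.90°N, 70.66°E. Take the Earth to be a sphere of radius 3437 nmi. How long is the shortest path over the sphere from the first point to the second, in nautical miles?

1912 nmi

Haversine: a = sin²(Δφ/2)+cos φ₁ cos φ₂ sin²(Δλ/2) = 0.07541;  σ = 2·atan2(√a,√(1−a))
σ = 31.877° → d = Rσ = 3437·0.55635 = 1912 nmi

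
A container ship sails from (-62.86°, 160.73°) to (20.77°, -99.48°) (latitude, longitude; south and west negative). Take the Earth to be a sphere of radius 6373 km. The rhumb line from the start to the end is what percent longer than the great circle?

3.4%

Great circle: σ = 1.9694 rad → d_gc = Rσ = 12550.7 km
Rhumb: Δφ = +1.4596, Δλ = +1.7417, Δψ = +1.7921, q = Δφ/Δψ = 0.8145 → d_rh = R√(Δφ²+q²Δλ²) = 12971.3 km
Excess = (12971.3 − 12550.7) / 12550.7 = 420.6 / 12550.7 = 3.351% ≈ 3.4%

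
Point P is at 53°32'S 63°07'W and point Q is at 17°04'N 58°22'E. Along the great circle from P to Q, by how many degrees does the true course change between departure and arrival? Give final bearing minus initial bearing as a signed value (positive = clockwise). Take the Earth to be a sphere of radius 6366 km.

-68.8°

At departure: θ₁ = atan2(sin Δλ cos φ₂, cos φ₁ sin φ₂ − sin φ₁ cos φ₂ cos Δλ) = 105.56°
At arrival: θ₂ = atan2(sin Δλ cos φ₁, −cos φ₂ sin φ₁ + sin φ₂ cos φ₁ cos Δλ) = 36.79°
Δθ = θ₂ − θ₁ = -68.8°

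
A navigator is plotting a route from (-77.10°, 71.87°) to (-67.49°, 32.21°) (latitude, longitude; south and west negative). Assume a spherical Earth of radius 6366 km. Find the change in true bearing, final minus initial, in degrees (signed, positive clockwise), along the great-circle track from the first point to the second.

At departure: θ₁ = atan2(sin Δλ cos φ₂, cos φ₁ sin φ₂ − sin φ₁ cos φ₂ cos Δλ) = 288.35°
At arrival: θ₂ = atan2(sin Δλ cos φ₁, −cos φ₂ sin φ₁ + sin φ₂ cos φ₁ cos Δλ) = 326.39°
Δθ = θ₂ − θ₁ = +38.0°

+38.0°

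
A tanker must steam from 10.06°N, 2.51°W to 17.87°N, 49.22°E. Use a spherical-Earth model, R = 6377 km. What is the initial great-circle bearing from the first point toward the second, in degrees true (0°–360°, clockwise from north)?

θ = atan2( sin Δλ·cos φ₂ ,  cos φ₁ sin φ₂ − sin φ₁ cos φ₂ cos Δλ )
  = atan2(+0.7472, +0.1992) = 75.08°

75.1°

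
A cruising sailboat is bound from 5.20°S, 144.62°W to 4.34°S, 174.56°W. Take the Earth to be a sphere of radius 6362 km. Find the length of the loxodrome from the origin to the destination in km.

3314 km

Δψ = ln[tan(π/4+φ₂/2)/tan(π/4+φ₁/2)] = +0.0151;  Δφ = +0.0150 rad,  Δλ = -0.5226 rad
q = Δφ/Δψ = 0.9965
d = R·√(Δφ² + q²Δλ²) = 6362·0.52095 = 3314 km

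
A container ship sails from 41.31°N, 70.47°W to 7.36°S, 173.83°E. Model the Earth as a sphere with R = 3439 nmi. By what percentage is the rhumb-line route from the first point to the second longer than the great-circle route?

2.8%

Great circle: σ = 1.9906 rad → d_gc = Rσ = 6845.8 nmi
Rhumb: Δφ = -0.8495, Δλ = -2.0193, Δψ = -0.9219, q = Δφ/Δψ = 0.9215 → d_rh = R√(Δφ²+q²Δλ²) = 7034.3 nmi
Excess = (7034.3 − 6845.8) / 6845.8 = 188.5 / 6845.8 = 2.754% ≈ 2.8%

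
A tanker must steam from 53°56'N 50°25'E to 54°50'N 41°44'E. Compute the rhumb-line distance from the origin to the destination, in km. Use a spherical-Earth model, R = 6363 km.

Rhumb course C = atan2(Δλ, Δψ) with Δψ = ln[tan(π/4+φ₂/2)/tan(π/4+φ₁/2)] = +0.0270, Δλ = -0.1516 → C = 280.09°
d = R·|Δφ| / |cos C| = 6363·0.01571 / 0.17523 = 570 km

570 km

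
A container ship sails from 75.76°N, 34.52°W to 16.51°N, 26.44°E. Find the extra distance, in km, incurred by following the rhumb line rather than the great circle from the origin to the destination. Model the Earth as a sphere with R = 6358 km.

Great circle: cos σ = sin φ₁ sin φ₂ + cos φ₁ cos φ₂ cos Δλ,  σ = 1.1702 rad → d_gc = 7440.37 km
Rhumb line: Δψ = -1.7879, q = Δφ/Δψ = 0.5784, d_rh = R√(Δφ²+q²Δλ²) = 7650.93 km
Excess = 7650.93 − 7440.37 = 210.56 ≈ 211 km

211 km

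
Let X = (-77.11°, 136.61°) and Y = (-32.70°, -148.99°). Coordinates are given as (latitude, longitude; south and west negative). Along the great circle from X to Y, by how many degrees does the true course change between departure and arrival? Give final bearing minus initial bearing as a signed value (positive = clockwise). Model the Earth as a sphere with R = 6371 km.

Initial bearing θ₁ = atan2(sin Δλ cos φ₂, cos φ₁ sin φ₂ − sin φ₁ cos φ₂ cos Δλ) = 82.96°
Final bearing θ₂ = (initial bearing from the destination back to the start) + 180° = 15.25°
Δθ = θ₂ − θ₁ = -67.7°

-67.7°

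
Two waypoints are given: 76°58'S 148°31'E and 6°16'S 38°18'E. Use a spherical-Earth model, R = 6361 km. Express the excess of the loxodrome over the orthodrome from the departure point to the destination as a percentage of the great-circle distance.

Great circle: σ = 1.5419 rad → d_gc = Rσ = 9808.1 km
Rhumb: Δφ = +1.2339, Δλ = -1.9236, Δψ = +2.0599, q = Δφ/Δψ = 0.5990 → d_rh = R√(Δφ²+q²Δλ²) = 10739.4 km
Excess = (10739.4 − 9808.1) / 9808.1 = 931.3 / 9808.1 = 9.50% ≈ 9.5%

9.5%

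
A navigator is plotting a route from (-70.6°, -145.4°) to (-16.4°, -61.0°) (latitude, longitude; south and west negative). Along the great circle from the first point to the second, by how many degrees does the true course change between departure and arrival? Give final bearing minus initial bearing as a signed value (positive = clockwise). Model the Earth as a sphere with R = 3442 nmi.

-70.1°

Initial bearing θ₁ = atan2(sin Δλ cos φ₂, cos φ₁ sin φ₂ − sin φ₁ cos φ₂ cos Δλ) = 90.33°
Final bearing θ₂ = (initial bearing from the destination back to the start) + 180° = 20.26°
Δθ = θ₂ − θ₁ = -70.1°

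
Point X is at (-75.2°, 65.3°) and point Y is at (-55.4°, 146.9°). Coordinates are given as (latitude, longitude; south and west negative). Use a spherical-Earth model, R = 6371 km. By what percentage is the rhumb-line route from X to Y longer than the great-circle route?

Great circle: σ = 0.6146 rad → d_gc = Rσ = 3915.5 km
Rhumb: Δφ = +0.3456, Δλ = +1.4242, Δψ = +0.8747, q = Δφ/Δψ = 0.3951 → d_rh = R√(Δφ²+q²Δλ²) = 4206.9 km
Excess = (4206.9 − 3915.5) / 3915.5 = 291.4 / 3915.5 = 7.44% ≈ 7.4%

7.4%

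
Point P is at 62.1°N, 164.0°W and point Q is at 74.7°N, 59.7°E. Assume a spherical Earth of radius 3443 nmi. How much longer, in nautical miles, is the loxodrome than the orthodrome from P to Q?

607 nmi

Great circle: cos σ = sin φ₁ sin φ₂ + cos φ₁ cos φ₂ cos Δλ,  σ = 0.7026 rad → d_gc = 2419.0 nmi
Rhumb line: Δψ = +0.6148, q = Δφ/Δψ = 0.3577, d_rh = R√(Δφ²+q²Δλ²) = 3025.8 nmi
Excess = 3025.8 − 2419.0 = 606.8 ≈ 607 nmi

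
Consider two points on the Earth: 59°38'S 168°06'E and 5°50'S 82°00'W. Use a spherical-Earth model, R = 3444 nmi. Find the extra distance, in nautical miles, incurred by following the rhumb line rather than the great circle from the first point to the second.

Great circle: cos σ = sin φ₁ sin φ₂ + cos φ₁ cos φ₂ cos Δλ,  σ = 1.6544 rad → d_gc = 5697.70 nmi
Rhumb line: Δψ = +1.2022, q = Δφ/Δψ = 0.7810, d_rh = R√(Δφ²+q²Δλ²) = 6089.18 nmi
Excess = 6089.18 − 5697.70 = 391.48 ≈ 391 nmi

391 nmi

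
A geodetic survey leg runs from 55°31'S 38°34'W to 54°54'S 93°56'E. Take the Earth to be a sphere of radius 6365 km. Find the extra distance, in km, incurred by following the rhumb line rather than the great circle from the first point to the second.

Great circle: cos σ = sin φ₁ sin φ₂ + cos φ₁ cos φ₂ cos Δλ,  σ = 1.0990 rad → d_gc = 6995.36 km
Rhumb line: Δψ = +0.0189, q = Δφ/Δψ = 0.5706, d_rh = R√(Δφ²+q²Δλ²) = 8398.90 km
Excess = 8398.90 − 6995.36 = 1403.54 ≈ 1404 km

1404 km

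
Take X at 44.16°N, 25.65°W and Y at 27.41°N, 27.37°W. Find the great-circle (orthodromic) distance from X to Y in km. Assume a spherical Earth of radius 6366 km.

1867 km

cos σ = sin φ₁ sin φ₂ + cos φ₁ cos φ₂ cos Δλ
      = sin(44.16°)sin(27.41°) + cos(44.16°)cos(27.41°)cos(-1.72°) = 0.9573
σ = 16.807° → d = Rσ = 6366·0.29334 = 1867 km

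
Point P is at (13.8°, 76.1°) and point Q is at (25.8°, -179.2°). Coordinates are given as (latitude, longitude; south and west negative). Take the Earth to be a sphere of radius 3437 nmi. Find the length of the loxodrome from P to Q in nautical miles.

Rhumb course C = atan2(Δλ, Δψ) with Δψ = ln[tan(π/4+φ₂/2)/tan(π/4+φ₁/2)] = +0.2231, Δλ = +1.8274 → C = 83.04°
d = R·|Δφ| / |cos C| = 3437·0.20944 / 0.12120 = 5939 nmi

5939 nmi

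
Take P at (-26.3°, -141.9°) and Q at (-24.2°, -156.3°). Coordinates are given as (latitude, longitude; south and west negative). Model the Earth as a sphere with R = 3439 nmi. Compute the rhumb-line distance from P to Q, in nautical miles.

792 nmi

Rhumb course C = atan2(Δλ, Δψ) with Δψ = ln[tan(π/4+φ₂/2)/tan(π/4+φ₁/2)] = +0.0405, Δλ = -0.2513 → C = 279.16°
d = R·|Δφ| / |cos C| = 3439·0.03665 / 0.15920 = 792 nmi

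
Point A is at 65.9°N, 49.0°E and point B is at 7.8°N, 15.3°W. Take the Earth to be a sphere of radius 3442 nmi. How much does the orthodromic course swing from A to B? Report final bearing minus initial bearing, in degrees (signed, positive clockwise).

-46.6°

Initial bearing θ₁ = atan2(sin Δλ cos φ₂, cos φ₁ sin φ₂ − sin φ₁ cos φ₂ cos Δλ) = 249.33°
Final bearing θ₂ = (initial bearing from the destination back to the start) + 180° = 202.68°
Δθ = θ₂ − θ₁ = -46.6°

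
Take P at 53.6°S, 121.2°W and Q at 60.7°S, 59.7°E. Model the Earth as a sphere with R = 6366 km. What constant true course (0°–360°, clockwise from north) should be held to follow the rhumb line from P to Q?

Meridional parts: M(φ₁)=-1.1124, M(φ₂)=-1.3417 → ΔM = -0.2293;  Δλ = -3.1259 rad
tan C = Δλ / ΔM = +13.6324 → C = 265.80°

265.8°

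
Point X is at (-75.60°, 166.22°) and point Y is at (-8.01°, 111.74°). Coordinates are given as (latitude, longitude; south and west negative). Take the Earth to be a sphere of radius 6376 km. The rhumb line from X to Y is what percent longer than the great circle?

Great circle: σ = 1.2890 rad → d_gc = Rσ = 8218.9 km
Rhumb: Δφ = +1.1797, Δλ = -0.9509, Δψ = +1.9286, q = Δφ/Δψ = 0.6117 → d_rh = R√(Δφ²+q²Δλ²) = 8386.0 km
Excess = (8386.0 − 8218.9) / 8218.9 = 167.1 / 8218.9 = 2.03% ≈ 2.0%

2.0%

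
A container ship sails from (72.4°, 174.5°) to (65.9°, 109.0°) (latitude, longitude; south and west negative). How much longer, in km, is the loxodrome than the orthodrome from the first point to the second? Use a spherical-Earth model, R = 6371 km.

127 km

Great circle: cos σ = sin φ₁ sin φ₂ + cos φ₁ cos φ₂ cos Δλ,  σ = 0.3994 rad → d_gc = 2544.4 km
Rhumb line: Δψ = -0.3213, q = Δφ/Δψ = 0.3531, d_rh = R√(Δφ²+q²Δλ²) = 2671.2 km
Excess = 2671.2 − 2544.4 = 126.8 ≈ 127 km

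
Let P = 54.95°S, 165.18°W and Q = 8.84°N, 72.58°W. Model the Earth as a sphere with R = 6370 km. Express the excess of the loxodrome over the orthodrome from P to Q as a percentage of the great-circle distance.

Great circle: σ = 1.7229 rad → d_gc = Rσ = 10975.1 km
Rhumb: Δφ = +1.1133, Δλ = +1.6162, Δψ = +1.3076, q = Δφ/Δψ = 0.8514 → d_rh = R√(Δφ²+q²Δλ²) = 11275.2 km
Excess = (11275.2 − 10975.1) / 10975.1 = 300.1 / 10975.1 = 2.73% ≈ 2.7%

2.7%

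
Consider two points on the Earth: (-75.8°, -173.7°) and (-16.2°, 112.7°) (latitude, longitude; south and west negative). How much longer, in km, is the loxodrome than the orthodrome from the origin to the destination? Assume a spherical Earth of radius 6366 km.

329 km

Great circle: cos σ = sin φ₁ sin φ₂ + cos φ₁ cos φ₂ cos Δλ,  σ = 1.2271 rad → d_gc = 7811.7 km
Rhumb line: Δψ = +1.7964, q = Δφ/Δψ = 0.5791, d_rh = R√(Δφ²+q²Δλ²) = 8140.9 km
Excess = 8140.9 − 7811.7 = 329.2 ≈ 329 km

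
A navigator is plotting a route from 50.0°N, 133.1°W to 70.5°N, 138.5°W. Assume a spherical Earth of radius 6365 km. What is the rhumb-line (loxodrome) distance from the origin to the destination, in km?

Δψ = ln[tan(π/4+φ₂/2)/tan(π/4+φ₁/2)] = +0.7506;  Δφ = +0.3578 rad,  Δλ = -0.0942 rad
q = Δφ/Δψ = 0.4767
d = R·√(Δφ² + q²Δλ²) = 6365·0.36060 = 2295 km

2295 km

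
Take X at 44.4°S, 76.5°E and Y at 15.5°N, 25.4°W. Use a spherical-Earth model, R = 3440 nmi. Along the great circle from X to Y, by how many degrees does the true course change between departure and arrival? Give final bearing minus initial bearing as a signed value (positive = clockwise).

+39.1°

At departure: θ₁ = atan2(sin Δλ cos φ₂, cos φ₁ sin φ₂ − sin φ₁ cos φ₂ cos Δλ) = 273.15°
At arrival: θ₂ = atan2(sin Δλ cos φ₁, −cos φ₂ sin φ₁ + sin φ₂ cos φ₁ cos Δλ) = 312.24°
Δθ = θ₂ − θ₁ = +39.1°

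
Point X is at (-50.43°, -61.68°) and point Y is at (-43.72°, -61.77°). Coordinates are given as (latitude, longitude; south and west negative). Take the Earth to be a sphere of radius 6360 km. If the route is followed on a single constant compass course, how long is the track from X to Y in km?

Δψ = ln[tan(π/4+φ₂/2)/tan(π/4+φ₁/2)] = +0.1723;  Δφ = +0.1171 rad,  Δλ = -0.0016 rad
q = Δφ/Δψ = 0.6797
d = R·√(Δφ² + q²Δλ²) = 6360·0.11712 = 745 km

745 km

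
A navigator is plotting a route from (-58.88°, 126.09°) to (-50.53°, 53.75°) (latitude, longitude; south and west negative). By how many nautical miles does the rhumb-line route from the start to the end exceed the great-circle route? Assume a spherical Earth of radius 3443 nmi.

Great circle: cos σ = sin φ₁ sin φ₂ + cos φ₁ cos φ₂ cos Δλ,  σ = 0.7067 rad → d_gc = 2433.1 nmi
Rhumb line: Δψ = +0.2534, q = Δφ/Δψ = 0.5752, d_rh = R√(Δφ²+q²Δλ²) = 2550.4 nmi
Excess = 2550.4 − 2433.1 = 117.3 ≈ 117 nmi

117 nmi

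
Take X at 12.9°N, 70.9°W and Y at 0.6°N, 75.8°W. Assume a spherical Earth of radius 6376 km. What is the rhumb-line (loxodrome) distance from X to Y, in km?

1472 km

Rhumb course C = atan2(Δλ, Δψ) with Δψ = ln[tan(π/4+φ₂/2)/tan(π/4+φ₁/2)] = -0.2166, Δλ = -0.0855 → C = 201.55°
d = R·|Δφ| / |cos C| = 6376·0.21468 / 0.93013 = 1472 km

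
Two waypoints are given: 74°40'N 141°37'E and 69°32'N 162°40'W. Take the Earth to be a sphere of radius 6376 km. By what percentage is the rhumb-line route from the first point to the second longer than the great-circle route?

3.7%

Great circle: σ = 0.2991 rad → d_gc = Rσ = 1906.9 km
Rhumb: Δφ = -0.0896, Δλ = +0.9724, Δψ = -0.2935, q = Δφ/Δψ = 0.3053 → d_rh = R√(Δφ²+q²Δλ²) = 1977.1 km
Excess = (1977.1 − 1906.9) / 1906.9 = 70.2 / 1906.9 = 3.68% ≈ 3.7%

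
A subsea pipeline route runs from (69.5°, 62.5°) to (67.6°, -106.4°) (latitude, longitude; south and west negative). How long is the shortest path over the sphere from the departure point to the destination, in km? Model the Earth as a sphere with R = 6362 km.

Haversine: a = sin²(Δφ/2)+cos φ₁ cos φ₂ sin²(Δλ/2) = 0.13248;  σ = 2·atan2(√a,√(1−a))
σ = 42.689° → d = Rσ = 6362·0.74507 = 4740 km

4740 km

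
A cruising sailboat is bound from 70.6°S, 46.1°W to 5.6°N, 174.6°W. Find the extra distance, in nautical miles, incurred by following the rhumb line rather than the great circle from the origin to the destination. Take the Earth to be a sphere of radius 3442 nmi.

Great circle: cos σ = sin φ₁ sin φ₂ + cos φ₁ cos φ₂ cos Δλ,  σ = 1.8732 rad → d_gc = 6447.6 nmi
Rhumb line: Δψ = +1.8644, q = Δφ/Δψ = 0.7133, d_rh = R√(Δφ²+q²Δλ²) = 7160.9 nmi
Excess = 7160.9 − 6447.6 = 713.3 ≈ 713 nmi

713 nmi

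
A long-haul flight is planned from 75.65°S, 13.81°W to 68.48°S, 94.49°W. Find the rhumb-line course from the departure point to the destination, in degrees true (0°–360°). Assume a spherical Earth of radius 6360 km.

286.3°

Δψ = ln[tan(π/4+φ₂/2)/tan(π/4+φ₁/2)] = +0.4118
Δλ = -1.4081 rad (taken the short way round)
course = atan2(Δλ, Δψ) = 286.30°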